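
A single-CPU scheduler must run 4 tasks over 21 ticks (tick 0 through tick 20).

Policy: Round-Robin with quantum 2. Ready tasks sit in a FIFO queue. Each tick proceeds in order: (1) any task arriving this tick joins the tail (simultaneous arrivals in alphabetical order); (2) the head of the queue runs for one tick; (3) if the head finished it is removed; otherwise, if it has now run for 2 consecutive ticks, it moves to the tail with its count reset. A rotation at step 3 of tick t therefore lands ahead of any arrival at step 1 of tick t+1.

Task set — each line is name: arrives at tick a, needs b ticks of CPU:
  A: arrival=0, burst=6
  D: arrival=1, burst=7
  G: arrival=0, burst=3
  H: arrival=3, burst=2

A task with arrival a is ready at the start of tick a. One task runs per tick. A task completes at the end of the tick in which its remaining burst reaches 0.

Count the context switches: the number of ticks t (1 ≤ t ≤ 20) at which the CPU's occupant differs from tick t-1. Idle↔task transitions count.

context switches = 9

t=0: queue=[A,G] q_used=0 → run A
t=1: queue=[A,G,D] q_used=1 → run A
t=2: queue=[G,D,A] q_used=0 → run G
t=3: queue=[G,D,A,H] q_used=1 → run G
t=4: queue=[D,A,H,G] q_used=0 → run D
t=5: queue=[D,A,H,G] q_used=1 → run D
t=6: queue=[A,H,G,D] q_used=0 → run A
t=7: queue=[A,H,G,D] q_used=1 → run A
t=8: queue=[H,G,D,A] q_used=0 → run H
t=9: queue=[H,G,D,A] q_used=1 → run H
t=10: queue=[G,D,A] q_used=0 → run G
t=11: queue=[D,A] q_used=0 → run D
t=12: queue=[D,A] q_used=1 → run D
t=13: queue=[A,D] q_used=0 → run A
t=14: queue=[A,D] q_used=1 → run A
t=15: queue=[D] q_used=0 → run D
t=16: queue=[D] q_used=1 → run D
t=17: queue=[D] q_used=0 → run D
t=18: (idle)
t=19: (idle)
t=20: (idle)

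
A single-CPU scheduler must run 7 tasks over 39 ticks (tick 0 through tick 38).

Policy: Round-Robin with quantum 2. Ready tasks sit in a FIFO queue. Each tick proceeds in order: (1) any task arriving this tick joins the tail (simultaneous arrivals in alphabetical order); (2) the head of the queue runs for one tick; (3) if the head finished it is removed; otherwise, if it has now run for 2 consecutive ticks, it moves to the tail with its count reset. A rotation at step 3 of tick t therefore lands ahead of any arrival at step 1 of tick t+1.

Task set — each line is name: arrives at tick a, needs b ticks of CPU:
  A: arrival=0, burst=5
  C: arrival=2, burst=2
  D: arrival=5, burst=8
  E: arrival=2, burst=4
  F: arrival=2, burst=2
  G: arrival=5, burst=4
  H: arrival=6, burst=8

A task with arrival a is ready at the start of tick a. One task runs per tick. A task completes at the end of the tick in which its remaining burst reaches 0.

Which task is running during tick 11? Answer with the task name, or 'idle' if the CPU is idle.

running at tick 11 = D

t=0: queue=[A] q_used=0 → run A
t=1: queue=[A] q_used=1 → run A
t=2: queue=[A,C,E,F] q_used=0 → run A
t=3: queue=[A,C,E,F] q_used=1 → run A
t=4: queue=[C,E,F,A] q_used=0 → run C
t=5: queue=[C,E,F,A,D,G] q_used=1 → run C
t=6: queue=[E,F,A,D,G,H] q_used=0 → run E
t=7: queue=[E,F,A,D,G,H] q_used=1 → run E
t=8: queue=[F,A,D,G,H,E] q_used=0 → run F
t=9: queue=[F,A,D,G,H,E] q_used=1 → run F
t=10: queue=[A,D,G,H,E] q_used=0 → run A
t=11: queue=[D,G,H,E] q_used=0 → run D
t=12: queue=[D,G,H,E] q_used=1 → run D
t=13: queue=[G,H,E,D] q_used=0 → run G
t=14: queue=[G,H,E,D] q_used=1 → run G
t=15: queue=[H,E,D,G] q_used=0 → run H
t=16: queue=[H,E,D,G] q_used=1 → run H
t=17: queue=[E,D,G,H] q_used=0 → run E
t=18: queue=[E,D,G,H] q_used=1 → run E
t=19: queue=[D,G,H] q_used=0 → run D
t=20: queue=[D,G,H] q_used=1 → run D
t=21: queue=[G,H,D] q_used=0 → run G
t=22: queue=[G,H,D] q_used=1 → run G
t=23: queue=[H,D] q_used=0 → run H
t=24: queue=[H,D] q_used=1 → run H
t=25: queue=[D,H] q_used=0 → run D
t=26: queue=[D,H] q_used=1 → run D
t=27: queue=[H,D] q_used=0 → run H
t=28: queue=[H,D] q_used=1 → run H
t=29: queue=[D,H] q_used=0 → run D
t=30: queue=[D,H] q_used=1 → run D
t=31: queue=[H] q_used=0 → run H
t=32: queue=[H] q_used=1 → run H
t=33: (idle)
t=34: (idle)
t=35: (idle)
t=36: (idle)
t=37: (idle)
t=38: (idle)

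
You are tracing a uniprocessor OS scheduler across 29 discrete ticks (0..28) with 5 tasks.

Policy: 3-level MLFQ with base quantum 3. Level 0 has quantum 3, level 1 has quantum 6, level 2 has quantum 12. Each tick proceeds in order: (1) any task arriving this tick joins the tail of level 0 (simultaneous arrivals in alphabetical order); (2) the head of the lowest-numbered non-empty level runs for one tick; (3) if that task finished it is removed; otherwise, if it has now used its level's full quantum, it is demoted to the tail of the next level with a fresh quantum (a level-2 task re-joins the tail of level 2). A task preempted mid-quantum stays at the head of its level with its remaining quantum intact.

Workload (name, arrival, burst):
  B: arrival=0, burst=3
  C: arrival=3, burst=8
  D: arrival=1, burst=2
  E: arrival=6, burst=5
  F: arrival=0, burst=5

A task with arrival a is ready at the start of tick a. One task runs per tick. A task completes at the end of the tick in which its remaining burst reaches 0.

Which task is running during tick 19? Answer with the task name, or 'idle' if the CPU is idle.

running at tick 19 = C

t=0: L0/L1/L2 = BF/-/- → run B
t=1: L0/L1/L2 = BFD/-/- → run B
t=2: L0/L1/L2 = BFD/-/- → run B
t=3: L0/L1/L2 = FDC/-/- → run F
t=4: L0/L1/L2 = FDC/-/- → run F
t=5: L0/L1/L2 = FDC/-/- → run F
t=6: L0/L1/L2 = DCE/F/- → run D
t=7: L0/L1/L2 = DCE/F/- → run D
t=8: L0/L1/L2 = CE/F/- → run C
t=9: L0/L1/L2 = CE/F/- → run C
t=10: L0/L1/L2 = CE/F/- → run C
t=11: L0/L1/L2 = E/FC/- → run E
t=12: L0/L1/L2 = E/FC/- → run E
t=13: L0/L1/L2 = E/FC/- → run E
t=14: L0/L1/L2 = -/FCE/- → run F
t=15: L0/L1/L2 = -/FCE/- → run F
t=16: L0/L1/L2 = -/CE/- → run C
t=17: L0/L1/L2 = -/CE/- → run C
t=18: L0/L1/L2 = -/CE/- → run C
t=19: L0/L1/L2 = -/CE/- → run C
t=20: L0/L1/L2 = -/CE/- → run C
t=21: L0/L1/L2 = -/E/- → run E
t=22: L0/L1/L2 = -/E/- → run E
t=23: (idle)
t=24: (idle)
t=25: (idle)
t=26: (idle)
t=27: (idle)
t=28: (idle)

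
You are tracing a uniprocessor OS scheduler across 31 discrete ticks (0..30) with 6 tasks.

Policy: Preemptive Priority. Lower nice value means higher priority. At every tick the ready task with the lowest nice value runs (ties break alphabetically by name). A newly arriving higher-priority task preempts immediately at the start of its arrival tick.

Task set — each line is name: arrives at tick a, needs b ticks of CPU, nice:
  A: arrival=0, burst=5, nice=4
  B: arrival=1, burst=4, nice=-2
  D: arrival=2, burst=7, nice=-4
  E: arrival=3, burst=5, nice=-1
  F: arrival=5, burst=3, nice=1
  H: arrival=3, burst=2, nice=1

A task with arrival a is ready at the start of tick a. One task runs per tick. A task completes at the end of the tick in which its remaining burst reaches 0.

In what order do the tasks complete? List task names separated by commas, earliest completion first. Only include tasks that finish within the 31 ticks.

t=0: ready={A} → run A
t=1: ready={A,B} → run B
t=2: ready={A,B,D} → run D
t=3: ready={A,B,D,E,H} → run D
t=4: ready={A,B,D,E,H} → run D
t=5: ready={A,B,D,E,F,H} → run D
t=6: ready={A,B,D,E,F,H} → run D
t=7: ready={A,B,D,E,F,H} → run D
t=8: ready={A,B,D,E,F,H} → run D
t=9: ready={A,B,E,F,H} → run B
t=10: ready={A,B,E,F,H} → run B
t=11: ready={A,B,E,F,H} → run B
t=12: ready={A,E,F,H} → run E
t=13: ready={A,E,F,H} → run E
t=14: ready={A,E,F,H} → run E
t=15: ready={A,E,F,H} → run E
t=16: ready={A,E,F,H} → run E
t=17: ready={A,F,H} → run F
t=18: ready={A,F,H} → run F
t=19: ready={A,F,H} → run F
t=20: ready={A,H} → run H
t=21: ready={A,H} → run H
t=22: ready={A} → run A
t=23: ready={A} → run A
t=24: ready={A} → run A
t=25: ready={A} → run A
t=26: (idle)
t=27: (idle)
t=28: (idle)
t=29: (idle)
t=30: (idle)

completion order = D, B, E, F, H, A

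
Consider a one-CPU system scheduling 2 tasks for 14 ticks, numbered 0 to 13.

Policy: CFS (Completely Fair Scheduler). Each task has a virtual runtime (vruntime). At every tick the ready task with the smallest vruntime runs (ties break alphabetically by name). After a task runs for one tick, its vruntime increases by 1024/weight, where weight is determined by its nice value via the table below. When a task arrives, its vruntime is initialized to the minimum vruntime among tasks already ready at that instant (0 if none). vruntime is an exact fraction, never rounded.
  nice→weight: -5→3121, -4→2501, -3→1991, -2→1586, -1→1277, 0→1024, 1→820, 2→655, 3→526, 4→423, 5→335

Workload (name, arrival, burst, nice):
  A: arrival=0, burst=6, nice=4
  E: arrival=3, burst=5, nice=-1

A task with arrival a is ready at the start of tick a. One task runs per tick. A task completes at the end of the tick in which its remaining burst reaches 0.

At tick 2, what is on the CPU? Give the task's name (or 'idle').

t=0: vr[A=0] → run A
t=1: vr[A=1024/423] → run A
t=2: vr[A=2048/423] → run A
t=3: vr[A=1024/141 E=1024/141] → run A
t=4: vr[A=4096/423 E=1024/141] → run E
t=5: vr[A=4096/423 E=1452032/180057] → run E
t=6: vr[A=4096/423 E=1596416/180057] → run E
t=7: vr[A=4096/423 E=1740800/180057] → run E
t=8: vr[A=4096/423 E=1885184/180057] → run A
t=9: vr[A=5120/423 E=1885184/180057] → run E
t=10: vr[A=5120/423] → run A
t=11: (idle)
t=12: (idle)
t=13: (idle)

running at tick 2 = A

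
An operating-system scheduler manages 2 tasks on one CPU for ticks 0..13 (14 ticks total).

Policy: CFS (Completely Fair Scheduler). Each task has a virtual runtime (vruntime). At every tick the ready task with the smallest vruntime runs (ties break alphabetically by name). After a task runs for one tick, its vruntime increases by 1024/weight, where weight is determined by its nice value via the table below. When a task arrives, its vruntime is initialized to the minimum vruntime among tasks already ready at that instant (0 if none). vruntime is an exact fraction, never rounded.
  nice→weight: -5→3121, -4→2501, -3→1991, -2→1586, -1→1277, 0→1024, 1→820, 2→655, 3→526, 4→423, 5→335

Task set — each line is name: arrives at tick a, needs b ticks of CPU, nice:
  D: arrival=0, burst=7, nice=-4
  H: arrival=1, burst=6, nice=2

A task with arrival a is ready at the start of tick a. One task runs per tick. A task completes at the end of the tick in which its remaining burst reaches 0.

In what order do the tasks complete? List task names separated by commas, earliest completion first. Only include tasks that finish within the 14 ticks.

completion order = D, H

t=0: vr[D=0] → run D
t=1: vr[D=1024/2501 H=1024/2501] → run D
t=2: vr[D=2048/2501 H=1024/2501] → run H
t=3: vr[D=2048/2501 H=3231744/1638155] → run D
t=4: vr[D=3072/2501 H=3231744/1638155] → run D
t=5: vr[D=4096/2501 H=3231744/1638155] → run D
t=6: vr[D=5120/2501 H=3231744/1638155] → run H
t=7: vr[D=5120/2501 H=5792768/1638155] → run D
t=8: vr[D=6144/2501 H=5792768/1638155] → run D
t=9: vr[H=5792768/1638155] → run H
t=10: vr[H=8353792/1638155] → run H
t=11: vr[H=10914816/1638155] → run H
t=12: vr[H=2695168/327631] → run H
t=13: (idle)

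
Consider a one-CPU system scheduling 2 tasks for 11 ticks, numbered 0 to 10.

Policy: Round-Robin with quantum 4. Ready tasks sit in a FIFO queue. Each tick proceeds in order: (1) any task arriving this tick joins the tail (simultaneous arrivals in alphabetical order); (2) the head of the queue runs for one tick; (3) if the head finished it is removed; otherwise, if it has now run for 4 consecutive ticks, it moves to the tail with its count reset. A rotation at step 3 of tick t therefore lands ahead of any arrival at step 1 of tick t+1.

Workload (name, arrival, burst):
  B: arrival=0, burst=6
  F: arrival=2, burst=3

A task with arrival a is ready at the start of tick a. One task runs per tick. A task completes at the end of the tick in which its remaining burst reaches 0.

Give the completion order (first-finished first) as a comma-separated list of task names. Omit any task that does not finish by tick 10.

completion order = F, B

t=0: queue=[B] q_used=0 → run B
t=1: queue=[B] q_used=1 → run B
t=2: queue=[B,F] q_used=2 → run B
t=3: queue=[B,F] q_used=3 → run B
t=4: queue=[F,B] q_used=0 → run F
t=5: queue=[F,B] q_used=1 → run F
t=6: queue=[F,B] q_used=2 → run F
t=7: queue=[B] q_used=0 → run B
t=8: queue=[B] q_used=1 → run B
t=9: (idle)
t=10: (idle)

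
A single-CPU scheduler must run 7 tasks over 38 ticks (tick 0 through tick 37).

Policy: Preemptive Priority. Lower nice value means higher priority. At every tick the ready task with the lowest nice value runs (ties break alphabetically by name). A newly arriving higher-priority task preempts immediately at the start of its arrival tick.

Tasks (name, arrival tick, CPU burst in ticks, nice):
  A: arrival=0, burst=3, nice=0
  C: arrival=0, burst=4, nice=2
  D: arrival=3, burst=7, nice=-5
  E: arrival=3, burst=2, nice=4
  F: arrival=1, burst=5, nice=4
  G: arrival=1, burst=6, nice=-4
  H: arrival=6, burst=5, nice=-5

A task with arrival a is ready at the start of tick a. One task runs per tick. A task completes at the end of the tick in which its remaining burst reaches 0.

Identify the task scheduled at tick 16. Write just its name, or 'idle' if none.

t=0: ready={A,C} → run A
t=1: ready={A,C,F,G} → run G
t=2: ready={A,C,F,G} → run G
t=3: ready={A,C,D,E,F,G} → run D
t=4: ready={A,C,D,E,F,G} → run D
t=5: ready={A,C,D,E,F,G} → run D
t=6: ready={A,C,D,E,F,G,H} → run D
t=7: ready={A,C,D,E,F,G,H} → run D
t=8: ready={A,C,D,E,F,G,H} → run D
t=9: ready={A,C,D,E,F,G,H} → run D
t=10: ready={A,C,E,F,G,H} → run H
t=11: ready={A,C,E,F,G,H} → run H
t=12: ready={A,C,E,F,G,H} → run H
t=13: ready={A,C,E,F,G,H} → run H
t=14: ready={A,C,E,F,G,H} → run H
t=15: ready={A,C,E,F,G} → run G
t=16: ready={A,C,E,F,G} → run G
t=17: ready={A,C,E,F,G} → run G
t=18: ready={A,C,E,F,G} → run G
t=19: ready={A,C,E,F} → run A
t=20: ready={A,C,E,F} → run A
t=21: ready={C,E,F} → run C
t=22: ready={C,E,F} → run C
t=23: ready={C,E,F} → run C
t=24: ready={C,E,F} → run C
t=25: ready={E,F} → run E
t=26: ready={E,F} → run E
t=27: ready={F} → run F
t=28: ready={F} → run F
t=29: ready={F} → run F
t=30: ready={F} → run F
t=31: ready={F} → run F
t=32: (idle)
t=33: (idle)
t=34: (idle)
t=35: (idle)
t=36: (idle)
t=37: (idle)

running at tick 16 = G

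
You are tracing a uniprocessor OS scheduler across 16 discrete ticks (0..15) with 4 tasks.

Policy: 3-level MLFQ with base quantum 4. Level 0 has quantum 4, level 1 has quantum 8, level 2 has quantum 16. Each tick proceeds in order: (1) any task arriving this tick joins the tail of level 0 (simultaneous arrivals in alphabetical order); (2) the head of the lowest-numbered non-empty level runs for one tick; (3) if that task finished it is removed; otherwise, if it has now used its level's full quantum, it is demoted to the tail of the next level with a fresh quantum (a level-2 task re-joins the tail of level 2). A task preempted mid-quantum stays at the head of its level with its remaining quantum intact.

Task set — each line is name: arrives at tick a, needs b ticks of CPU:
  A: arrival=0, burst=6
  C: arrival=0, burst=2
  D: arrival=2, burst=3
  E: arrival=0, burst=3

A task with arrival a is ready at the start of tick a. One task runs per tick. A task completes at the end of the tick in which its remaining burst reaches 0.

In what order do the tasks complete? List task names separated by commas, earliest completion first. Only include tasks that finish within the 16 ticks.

completion order = C, E, D, A

t=0: L0/L1/L2 = ACE/-/- → run A
t=1: L0/L1/L2 = ACE/-/- → run A
t=2: L0/L1/L2 = ACED/-/- → run A
t=3: L0/L1/L2 = ACED/-/- → run A
t=4: L0/L1/L2 = CED/A/- → run C
t=5: L0/L1/L2 = CED/A/- → run C
t=6: L0/L1/L2 = ED/A/- → run E
t=7: L0/L1/L2 = ED/A/- → run E
t=8: L0/L1/L2 = ED/A/- → run E
t=9: L0/L1/L2 = D/A/- → run D
t=10: L0/L1/L2 = D/A/- → run D
t=11: L0/L1/L2 = D/A/- → run D
t=12: L0/L1/L2 = -/A/- → run A
t=13: L0/L1/L2 = -/A/- → run A
t=14: (idle)
t=15: (idle)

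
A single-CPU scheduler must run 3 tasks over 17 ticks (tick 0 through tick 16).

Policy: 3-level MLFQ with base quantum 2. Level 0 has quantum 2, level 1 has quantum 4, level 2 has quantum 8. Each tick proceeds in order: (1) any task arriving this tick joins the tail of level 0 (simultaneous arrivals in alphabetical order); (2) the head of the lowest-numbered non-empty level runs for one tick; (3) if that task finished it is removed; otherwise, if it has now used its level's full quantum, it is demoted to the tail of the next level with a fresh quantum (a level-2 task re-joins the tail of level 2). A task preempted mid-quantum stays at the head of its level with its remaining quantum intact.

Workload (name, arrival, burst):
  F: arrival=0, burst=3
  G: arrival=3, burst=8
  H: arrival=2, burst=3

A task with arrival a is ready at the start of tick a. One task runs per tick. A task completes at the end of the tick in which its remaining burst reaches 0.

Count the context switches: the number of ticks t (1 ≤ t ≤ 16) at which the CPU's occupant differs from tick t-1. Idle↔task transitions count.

context switches = 6

t=0: L0/L1/L2 = F/-/- → run F
t=1: L0/L1/L2 = F/-/- → run F
t=2: L0/L1/L2 = H/F/- → run H
t=3: L0/L1/L2 = HG/F/- → run H
t=4: L0/L1/L2 = G/FH/- → run G
t=5: L0/L1/L2 = G/FH/- → run G
t=6: L0/L1/L2 = -/FHG/- → run F
t=7: L0/L1/L2 = -/HG/- → run H
t=8: L0/L1/L2 = -/G/- → run G
t=9: L0/L1/L2 = -/G/- → run G
t=10: L0/L1/L2 = -/G/- → run G
t=11: L0/L1/L2 = -/G/- → run G
t=12: L0/L1/L2 = -/-/G → run G
t=13: L0/L1/L2 = -/-/G → run G
t=14: (idle)
t=15: (idle)
t=16: (idle)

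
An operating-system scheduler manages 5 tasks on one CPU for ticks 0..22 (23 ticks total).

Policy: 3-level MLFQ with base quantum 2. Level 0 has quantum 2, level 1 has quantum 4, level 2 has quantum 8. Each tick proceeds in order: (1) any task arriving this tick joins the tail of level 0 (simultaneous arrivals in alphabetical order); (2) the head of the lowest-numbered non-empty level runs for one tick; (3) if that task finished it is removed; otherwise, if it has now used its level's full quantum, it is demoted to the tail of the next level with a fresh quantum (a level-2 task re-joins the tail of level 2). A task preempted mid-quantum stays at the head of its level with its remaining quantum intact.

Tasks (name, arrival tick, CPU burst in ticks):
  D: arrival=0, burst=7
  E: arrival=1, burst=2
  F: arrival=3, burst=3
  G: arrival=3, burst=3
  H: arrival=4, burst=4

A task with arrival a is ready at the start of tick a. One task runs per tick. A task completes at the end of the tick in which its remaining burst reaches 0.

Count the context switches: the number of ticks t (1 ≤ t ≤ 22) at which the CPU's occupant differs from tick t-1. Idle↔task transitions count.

t=0: L0/L1/L2 = D/-/- → run D
t=1: L0/L1/L2 = DE/-/- → run D
t=2: L0/L1/L2 = E/D/- → run E
t=3: L0/L1/L2 = EFG/D/- → run E
t=4: L0/L1/L2 = FGH/D/- → run F
t=5: L0/L1/L2 = FGH/D/- → run F
t=6: L0/L1/L2 = GH/DF/- → run G
t=7: L0/L1/L2 = GH/DF/- → run G
t=8: L0/L1/L2 = H/DFG/- → run H
t=9: L0/L1/L2 = H/DFG/- → run H
t=10: L0/L1/L2 = -/DFGH/- → run D
t=11: L0/L1/L2 = -/DFGH/- → run D
t=12: L0/L1/L2 = -/DFGH/- → run D
t=13: L0/L1/L2 = -/DFGH/- → run D
t=14: L0/L1/L2 = -/FGH/D → run F
t=15: L0/L1/L2 = -/GH/D → run G
t=16: L0/L1/L2 = -/H/D → run H
t=17: L0/L1/L2 = -/H/D → run H
t=18: L0/L1/L2 = -/-/D → run D
t=19: (idle)
t=20: (idle)
t=21: (idle)
t=22: (idle)

context switches = 10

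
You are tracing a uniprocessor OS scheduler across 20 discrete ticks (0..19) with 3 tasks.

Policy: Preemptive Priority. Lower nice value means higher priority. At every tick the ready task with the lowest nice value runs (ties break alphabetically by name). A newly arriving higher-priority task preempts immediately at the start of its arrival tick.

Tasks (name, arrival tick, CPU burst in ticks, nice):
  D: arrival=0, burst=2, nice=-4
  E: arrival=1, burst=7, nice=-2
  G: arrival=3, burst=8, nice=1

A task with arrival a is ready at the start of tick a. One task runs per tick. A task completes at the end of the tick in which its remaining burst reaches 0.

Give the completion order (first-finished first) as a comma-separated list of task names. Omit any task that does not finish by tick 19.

completion order = D, E, G

t=0: ready={D} → run D
t=1: ready={D,E} → run D
t=2: ready={E} → run E
t=3: ready={E,G} → run E
t=4: ready={E,G} → run E
t=5: ready={E,G} → run E
t=6: ready={E,G} → run E
t=7: ready={E,G} → run E
t=8: ready={E,G} → run E
t=9: ready={G} → run G
t=10: ready={G} → run G
t=11: ready={G} → run G
t=12: ready={G} → run G
t=13: ready={G} → run G
t=14: ready={G} → run G
t=15: ready={G} → run G
t=16: ready={G} → run G
t=17: (idle)
t=18: (idle)
t=19: (idle)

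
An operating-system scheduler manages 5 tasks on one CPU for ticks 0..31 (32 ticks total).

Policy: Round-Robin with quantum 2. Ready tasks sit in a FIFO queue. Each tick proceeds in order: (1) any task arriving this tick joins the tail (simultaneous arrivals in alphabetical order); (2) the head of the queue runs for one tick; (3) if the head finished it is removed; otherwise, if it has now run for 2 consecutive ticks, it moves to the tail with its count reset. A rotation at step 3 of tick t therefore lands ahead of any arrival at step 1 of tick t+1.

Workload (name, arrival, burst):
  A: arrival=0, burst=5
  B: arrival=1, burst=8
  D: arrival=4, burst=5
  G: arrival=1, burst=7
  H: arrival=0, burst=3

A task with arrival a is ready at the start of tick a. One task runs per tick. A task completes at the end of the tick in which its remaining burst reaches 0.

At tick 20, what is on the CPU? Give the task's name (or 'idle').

running at tick 20 = B

t=0: queue=[A,H] q_used=0 → run A
t=1: queue=[A,H,B,G] q_used=1 → run A
t=2: queue=[H,B,G,A] q_used=0 → run H
t=3: queue=[H,B,G,A] q_used=1 → run H
t=4: queue=[B,G,A,H,D] q_used=0 → run B
t=5: queue=[B,G,A,H,D] q_used=1 → run B
t=6: queue=[G,A,H,D,B] q_used=0 → run G
t=7: queue=[G,A,H,D,B] q_used=1 → run G
t=8: queue=[A,H,D,B,G] q_used=0 → run A
t=9: queue=[A,H,D,B,G] q_used=1 → run A
t=10: queue=[H,D,B,G,A] q_used=0 → run H
t=11: queue=[D,B,G,A] q_used=0 → run D
t=12: queue=[D,B,G,A] q_used=1 → run D
t=13: queue=[B,G,A,D] q_used=0 → run B
t=14: queue=[B,G,A,D] q_used=1 → run B
t=15: queue=[G,A,D,B] q_used=0 → run G
t=16: queue=[G,A,D,B] q_used=1 → run G
t=17: queue=[A,D,B,G] q_used=0 → run A
t=18: queue=[D,B,G] q_used=0 → run D
t=19: queue=[D,B,G] q_used=1 → run D
t=20: queue=[B,G,D] q_used=0 → run B
t=21: queue=[B,G,D] q_used=1 → run B
t=22: queue=[G,D,B] q_used=0 → run G
t=23: queue=[G,D,B] q_used=1 → run G
t=24: queue=[D,B,G] q_used=0 → run D
t=25: queue=[B,G] q_used=0 → run B
t=26: queue=[B,G] q_used=1 → run B
t=27: queue=[G] q_used=0 → run G
t=28: (idle)
t=29: (idle)
t=30: (idle)
t=31: (idle)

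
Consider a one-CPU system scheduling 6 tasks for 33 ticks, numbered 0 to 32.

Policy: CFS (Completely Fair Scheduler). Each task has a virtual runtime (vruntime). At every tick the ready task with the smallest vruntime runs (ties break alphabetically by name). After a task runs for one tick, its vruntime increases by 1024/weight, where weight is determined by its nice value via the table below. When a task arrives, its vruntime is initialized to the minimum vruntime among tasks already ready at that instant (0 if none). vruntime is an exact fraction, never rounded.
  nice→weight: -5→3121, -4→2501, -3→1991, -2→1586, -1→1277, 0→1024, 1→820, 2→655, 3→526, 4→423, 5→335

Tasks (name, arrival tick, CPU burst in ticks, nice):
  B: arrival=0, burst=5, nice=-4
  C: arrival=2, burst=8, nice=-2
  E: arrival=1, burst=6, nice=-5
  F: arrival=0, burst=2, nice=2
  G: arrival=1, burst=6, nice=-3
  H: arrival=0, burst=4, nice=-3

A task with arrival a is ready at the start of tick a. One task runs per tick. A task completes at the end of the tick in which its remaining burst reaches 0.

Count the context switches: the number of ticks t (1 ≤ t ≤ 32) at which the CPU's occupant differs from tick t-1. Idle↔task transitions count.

t=0: vr[B=0 F=0 H=0] → run B
t=1: vr[B=1024/2501 E=0 F=0 G=0 H=0] → run E
t=2: vr[B=1024/2501 C=0 E=1024/3121 F=0 G=0 H=0] → run C
t=3: vr[B=1024/2501 C=512/793 E=1024/3121 F=0 G=0 H=0] → run F
t=4: vr[B=1024/2501 C=512/793 E=1024/3121 F=1024/655 G=0 H=0] → run G
t=5: vr[B=1024/2501 C=512/793 E=1024/3121 F=1024/655 G=1024/1991 H=0] → run H
t=6: vr[B=1024/2501 C=512/793 E=1024/3121 F=1024/655 G=1024/1991 H=1024/1991] → run E
t=7: vr[B=1024/2501 C=512/793 E=2048/3121 F=1024/655 G=1024/1991 H=1024/1991] → run B
t=8: vr[B=2048/2501 C=512/793 E=2048/3121 F=1024/655 G=1024/1991 H=1024/1991] → run G
t=9: vr[B=2048/2501 C=512/793 E=2048/3121 F=1024/655 G=2048/1991 H=1024/1991] → run H
t=10: vr[B=2048/2501 C=512/793 E=2048/3121 F=1024/655 G=2048/1991 H=2048/1991] → run C
t=11: vr[B=2048/2501 C=1024/793 E=2048/3121 F=1024/655 G=2048/1991 H=2048/1991] → run E
t=12: vr[B=2048/2501 C=1024/793 E=3072/3121 F=1024/655 G=2048/1991 H=2048/1991] → run B
t=13: vr[B=3072/2501 C=1024/793 E=3072/3121 F=1024/655 G=2048/1991 H=2048/1991] → run E
t=14: vr[B=3072/2501 C=1024/793 E=4096/3121 F=1024/655 G=2048/1991 H=2048/1991] → run G
t=15: vr[B=3072/2501 C=1024/793 E=4096/3121 F=1024/655 G=3072/1991 H=2048/1991] → run H
t=16: vr[B=3072/2501 C=1024/793 E=4096/3121 F=1024/655 G=3072/1991 H=3072/1991] → run B
t=17: vr[B=4096/2501 C=1024/793 E=4096/3121 F=1024/655 G=3072/1991 H=3072/1991] → run C
t=18: vr[B=4096/2501 C=1536/793 E=4096/3121 F=1024/655 G=3072/1991 H=3072/1991] → run E
t=19: vr[B=4096/2501 C=1536/793 E=5120/3121 F=1024/655 G=3072/1991 H=3072/1991] → run G
t=20: vr[B=4096/2501 C=1536/793 E=5120/3121 F=1024/655 G=4096/1991 H=3072/1991] → run H
t=21: vr[B=4096/2501 C=1536/793 E=5120/3121 F=1024/655 G=4096/1991] → run F
t=22: vr[B=4096/2501 C=1536/793 E=5120/3121 G=4096/1991] → run B
t=23: vr[C=1536/793 E=5120/3121 G=4096/1991] → run E
t=24: vr[C=1536/793 G=4096/1991] → run C
t=25: vr[C=2048/793 G=4096/1991] → run G
t=26: vr[C=2048/793 G=5120/1991] → run G
t=27: vr[C=2048/793] → run C
t=28: vr[C=2560/793] → run C
t=29: vr[C=3072/793] → run C
t=30: vr[C=3584/793] → run C
t=31: (idle)
t=32: (idle)

context switches = 27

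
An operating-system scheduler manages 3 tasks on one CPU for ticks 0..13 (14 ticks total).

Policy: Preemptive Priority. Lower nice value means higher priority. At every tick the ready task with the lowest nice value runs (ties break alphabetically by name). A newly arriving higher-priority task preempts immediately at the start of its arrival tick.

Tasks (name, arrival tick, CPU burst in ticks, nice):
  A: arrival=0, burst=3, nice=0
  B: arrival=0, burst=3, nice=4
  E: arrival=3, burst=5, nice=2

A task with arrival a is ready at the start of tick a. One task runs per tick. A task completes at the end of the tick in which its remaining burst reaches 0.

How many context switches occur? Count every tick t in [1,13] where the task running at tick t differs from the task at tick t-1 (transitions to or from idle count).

t=0: ready={A,B} → run A
t=1: ready={A,B} → run A
t=2: ready={A,B} → run A
t=3: ready={B,E} → run E
t=4: ready={B,E} → run E
t=5: ready={B,E} → run E
t=6: ready={B,E} → run E
t=7: ready={B,E} → run E
t=8: ready={B} → run B
t=9: ready={B} → run B
t=10: ready={B} → run B
t=11: (idle)
t=12: (idle)
t=13: (idle)

context switches = 3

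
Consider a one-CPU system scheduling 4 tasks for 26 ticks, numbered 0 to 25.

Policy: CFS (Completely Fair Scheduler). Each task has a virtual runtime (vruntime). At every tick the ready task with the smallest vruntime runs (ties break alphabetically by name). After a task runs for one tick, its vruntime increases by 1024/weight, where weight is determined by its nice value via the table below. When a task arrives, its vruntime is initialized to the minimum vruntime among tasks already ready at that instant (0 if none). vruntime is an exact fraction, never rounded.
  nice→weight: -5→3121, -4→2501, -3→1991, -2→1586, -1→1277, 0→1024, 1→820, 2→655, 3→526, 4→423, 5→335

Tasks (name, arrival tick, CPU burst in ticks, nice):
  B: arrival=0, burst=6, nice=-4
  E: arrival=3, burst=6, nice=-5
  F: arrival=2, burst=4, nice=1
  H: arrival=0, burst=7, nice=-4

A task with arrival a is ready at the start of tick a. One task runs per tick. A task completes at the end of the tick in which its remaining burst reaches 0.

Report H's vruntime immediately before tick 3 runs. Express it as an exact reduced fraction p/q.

t=0: vr[B=0 H=0] → run B
t=1: vr[B=1024/2501 H=0] → run H
t=2: vr[B=1024/2501 F=1024/2501 H=1024/2501] → run B
t=3: vr[B=2048/2501 E=1024/2501 F=1024/2501 H=1024/2501] → run E
t=4: vr[B=2048/2501 E=5756928/7805621 F=1024/2501 H=1024/2501] → run F
t=5: vr[B=2048/2501 E=5756928/7805621 F=20736/12505 H=1024/2501] → run H
t=6: vr[B=2048/2501 E=5756928/7805621 F=20736/12505 H=2048/2501] → run E
t=7: vr[B=2048/2501 E=8317952/7805621 F=20736/12505 H=2048/2501] → run B
t=8: vr[B=3072/2501 E=8317952/7805621 F=20736/12505 H=2048/2501] → run H
t=9: vr[B=3072/2501 E=8317952/7805621 F=20736/12505 H=3072/2501] → run E
t=10: vr[B=3072/2501 E=10878976/7805621 F=20736/12505 H=3072/2501] → run B
t=11: vr[B=4096/2501 E=10878976/7805621 F=20736/12505 H=3072/2501] → run H
t=12: vr[B=4096/2501 E=10878976/7805621 F=20736/12505 H=4096/2501] → run E
t=13: vr[B=4096/2501 E=13440000/7805621 F=20736/12505 H=4096/2501] → run B
t=14: vr[B=5120/2501 E=13440000/7805621 F=20736/12505 H=4096/2501] → run H
t=15: vr[B=5120/2501 E=13440000/7805621 F=20736/12505 H=5120/2501] → run F
t=16: vr[B=5120/2501 E=13440000/7805621 F=36352/12505 H=5120/2501] → run E
t=17: vr[B=5120/2501 E=16001024/7805621 F=36352/12505 H=5120/2501] → run B
t=18: vr[E=16001024/7805621 F=36352/12505 H=5120/2501] → run H
t=19: vr[E=16001024/7805621 F=36352/12505 H=6144/2501] → run E
t=20: vr[F=36352/12505 H=6144/2501] → run H
t=21: vr[F=36352/12505] → run F
t=22: vr[F=51968/12505] → run F
t=23: (idle)
t=24: (idle)
t=25: (idle)

vruntime(H, start of tick 3) = 1024/2501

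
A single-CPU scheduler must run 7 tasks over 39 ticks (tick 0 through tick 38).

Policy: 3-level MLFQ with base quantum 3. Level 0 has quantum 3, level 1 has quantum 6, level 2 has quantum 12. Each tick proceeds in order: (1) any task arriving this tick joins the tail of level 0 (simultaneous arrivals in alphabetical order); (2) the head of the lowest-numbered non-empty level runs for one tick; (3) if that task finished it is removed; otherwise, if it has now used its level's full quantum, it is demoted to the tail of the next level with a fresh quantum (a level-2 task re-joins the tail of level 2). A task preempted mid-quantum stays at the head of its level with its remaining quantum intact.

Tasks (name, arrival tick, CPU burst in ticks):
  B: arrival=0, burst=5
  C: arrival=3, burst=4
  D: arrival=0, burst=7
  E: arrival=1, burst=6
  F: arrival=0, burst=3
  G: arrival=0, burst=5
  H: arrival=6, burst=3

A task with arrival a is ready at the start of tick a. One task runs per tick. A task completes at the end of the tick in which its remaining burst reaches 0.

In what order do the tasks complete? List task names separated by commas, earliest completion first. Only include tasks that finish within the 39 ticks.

t=0: L0/L1/L2 = BDFG/-/- → run B
t=1: L0/L1/L2 = BDFGE/-/- → run B
t=2: L0/L1/L2 = BDFGE/-/- → run B
t=3: L0/L1/L2 = DFGEC/B/- → run D
t=4: L0/L1/L2 = DFGEC/B/- → run D
t=5: L0/L1/L2 = DFGEC/B/- → run D
t=6: L0/L1/L2 = FGECH/BD/- → run F
t=7: L0/L1/L2 = FGECH/BD/- → run F
t=8: L0/L1/L2 = FGECH/BD/- → run F
t=9: L0/L1/L2 = GECH/BD/- → run G
t=10: L0/L1/L2 = GECH/BD/- → run G
t=11: L0/L1/L2 = GECH/BD/- → run G
t=12: L0/L1/L2 = ECH/BDG/- → run E
t=13: L0/L1/L2 = ECH/BDG/- → run E
t=14: L0/L1/L2 = ECH/BDG/- → run E
t=15: L0/L1/L2 = CH/BDGE/- → run C
t=16: L0/L1/L2 = CH/BDGE/- → run C
t=17: L0/L1/L2 = CH/BDGE/- → run C
t=18: L0/L1/L2 = H/BDGEC/- → run H
t=19: L0/L1/L2 = H/BDGEC/- → run H
t=20: L0/L1/L2 = H/BDGEC/- → run H
t=21: L0/L1/L2 = -/BDGEC/- → run B
t=22: L0/L1/L2 = -/BDGEC/- → run B
t=23: L0/L1/L2 = -/DGEC/- → run D
t=24: L0/L1/L2 = -/DGEC/- → run D
t=25: L0/L1/L2 = -/DGEC/- → run D
t=26: L0/L1/L2 = -/DGEC/- → run D
t=27: L0/L1/L2 = -/GEC/- → run G
t=28: L0/L1/L2 = -/GEC/- → run G
t=29: L0/L1/L2 = -/EC/- → run E
t=30: L0/L1/L2 = -/EC/- → run E
t=31: L0/L1/L2 = -/EC/- → run E
t=32: L0/L1/L2 = -/C/- → run C
t=33: (idle)
t=34: (idle)
t=35: (idle)
t=36: (idle)
t=37: (idle)
t=38: (idle)

completion order = F, H, B, D, G, E, C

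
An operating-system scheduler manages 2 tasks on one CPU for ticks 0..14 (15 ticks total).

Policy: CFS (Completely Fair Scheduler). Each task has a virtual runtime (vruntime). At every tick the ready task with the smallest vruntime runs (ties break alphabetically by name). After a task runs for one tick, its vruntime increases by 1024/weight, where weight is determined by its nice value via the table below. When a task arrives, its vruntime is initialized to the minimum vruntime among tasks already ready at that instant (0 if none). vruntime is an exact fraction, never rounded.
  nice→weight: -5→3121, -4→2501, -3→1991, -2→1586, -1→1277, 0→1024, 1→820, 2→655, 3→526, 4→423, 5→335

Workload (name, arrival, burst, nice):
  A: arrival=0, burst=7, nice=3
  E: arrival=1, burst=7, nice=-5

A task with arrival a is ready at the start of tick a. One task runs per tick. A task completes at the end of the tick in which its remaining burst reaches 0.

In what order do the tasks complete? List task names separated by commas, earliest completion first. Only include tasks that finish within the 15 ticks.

t=0: vr[A=0] → run A
t=1: vr[A=512/263 E=512/263] → run A
t=2: vr[A=1024/263 E=512/263] → run E
t=3: vr[A=1024/263 E=1867264/820823] → run E
t=4: vr[A=1024/263 E=2136576/820823] → run E
t=5: vr[A=1024/263 E=2405888/820823] → run E
t=6: vr[A=1024/263 E=2675200/820823] → run E
t=7: vr[A=1024/263 E=2944512/820823] → run E
t=8: vr[A=1024/263 E=3213824/820823] → run A
t=9: vr[A=1536/263 E=3213824/820823] → run E
t=10: vr[A=1536/263] → run A
t=11: vr[A=2048/263] → run A
t=12: vr[A=2560/263] → run A
t=13: vr[A=3072/263] → run A
t=14: (idle)

completion order = E, A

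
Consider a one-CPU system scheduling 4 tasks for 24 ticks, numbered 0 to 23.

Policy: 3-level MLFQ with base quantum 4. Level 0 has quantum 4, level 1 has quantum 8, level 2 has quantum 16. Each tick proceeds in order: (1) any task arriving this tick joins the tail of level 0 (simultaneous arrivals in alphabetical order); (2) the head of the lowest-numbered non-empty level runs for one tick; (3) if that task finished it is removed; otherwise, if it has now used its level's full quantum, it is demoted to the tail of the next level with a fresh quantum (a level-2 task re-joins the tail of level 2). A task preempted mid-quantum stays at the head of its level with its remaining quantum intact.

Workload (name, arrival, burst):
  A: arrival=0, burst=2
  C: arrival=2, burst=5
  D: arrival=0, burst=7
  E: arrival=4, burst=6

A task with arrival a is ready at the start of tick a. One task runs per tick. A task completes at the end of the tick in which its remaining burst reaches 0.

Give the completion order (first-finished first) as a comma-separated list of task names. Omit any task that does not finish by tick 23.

t=0: L0/L1/L2 = AD/-/- → run A
t=1: L0/L1/L2 = AD/-/- → run A
t=2: L0/L1/L2 = DC/-/- → run D
t=3: L0/L1/L2 = DC/-/- → run D
t=4: L0/L1/L2 = DCE/-/- → run D
t=5: L0/L1/L2 = DCE/-/- → run D
t=6: L0/L1/L2 = CE/D/- → run C
t=7: L0/L1/L2 = CE/D/- → run C
t=8: L0/L1/L2 = CE/D/- → run C
t=9: L0/L1/L2 = CE/D/- → run C
t=10: L0/L1/L2 = E/DC/- → run E
t=11: L0/L1/L2 = E/DC/- → run E
t=12: L0/L1/L2 = E/DC/- → run E
t=13: L0/L1/L2 = E/DC/- → run E
t=14: L0/L1/L2 = -/DCE/- → run D
t=15: L0/L1/L2 = -/DCE/- → run D
t=16: L0/L1/L2 = -/DCE/- → run D
t=17: L0/L1/L2 = -/CE/- → run C
t=18: L0/L1/L2 = -/E/- → run E
t=19: L0/L1/L2 = -/E/- → run E
t=20: (idle)
t=21: (idle)
t=22: (idle)
t=23: (idle)

completion order = A, D, C, E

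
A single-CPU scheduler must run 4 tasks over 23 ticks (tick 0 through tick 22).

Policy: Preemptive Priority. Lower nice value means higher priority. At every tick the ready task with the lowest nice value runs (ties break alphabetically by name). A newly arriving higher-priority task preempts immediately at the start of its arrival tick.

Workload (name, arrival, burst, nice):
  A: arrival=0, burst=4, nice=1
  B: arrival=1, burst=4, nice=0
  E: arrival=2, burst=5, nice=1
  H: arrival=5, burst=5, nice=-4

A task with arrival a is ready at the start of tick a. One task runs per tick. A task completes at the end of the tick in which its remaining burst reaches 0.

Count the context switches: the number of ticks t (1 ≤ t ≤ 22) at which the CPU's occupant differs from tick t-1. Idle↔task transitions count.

context switches = 5

t=0: ready={A} → run A
t=1: ready={A,B} → run B
t=2: ready={A,B,E} → run B
t=3: ready={A,B,E} → run B
t=4: ready={A,B,E} → run B
t=5: ready={A,E,H} → run H
t=6: ready={A,E,H} → run H
t=7: ready={A,E,H} → run H
t=8: ready={A,E,H} → run H
t=9: ready={A,E,H} → run H
t=10: ready={A,E} → run A
t=11: ready={A,E} → run A
t=12: ready={A,E} → run A
t=13: ready={E} → run E
t=14: ready={E} → run E
t=15: ready={E} → run E
t=16: ready={E} → run E
t=17: ready={E} → run E
t=18: (idle)
t=19: (idle)
t=20: (idle)
t=21: (idle)
t=22: (idle)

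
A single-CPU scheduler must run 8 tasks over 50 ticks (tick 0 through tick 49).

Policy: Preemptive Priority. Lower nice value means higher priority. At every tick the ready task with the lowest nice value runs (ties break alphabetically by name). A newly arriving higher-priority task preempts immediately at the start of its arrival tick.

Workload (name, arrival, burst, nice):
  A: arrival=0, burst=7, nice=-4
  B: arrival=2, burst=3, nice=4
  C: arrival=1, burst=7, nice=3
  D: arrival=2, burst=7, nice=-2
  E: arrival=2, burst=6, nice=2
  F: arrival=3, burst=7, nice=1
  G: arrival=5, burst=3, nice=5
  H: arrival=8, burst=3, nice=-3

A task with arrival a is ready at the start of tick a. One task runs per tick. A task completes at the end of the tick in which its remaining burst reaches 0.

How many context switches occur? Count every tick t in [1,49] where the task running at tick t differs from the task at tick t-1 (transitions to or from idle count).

context switches = 9

t=0: ready={A} → run A
t=1: ready={A,C} → run A
t=2: ready={A,B,C,D,E} → run A
t=3: ready={A,B,C,D,E,F} → run A
t=4: ready={A,B,C,D,E,F} → run A
t=5: ready={A,B,C,D,E,F,G} → run A
t=6: ready={A,B,C,D,E,F,G} → run A
t=7: ready={B,C,D,E,F,G} → run D
t=8: ready={B,C,D,E,F,G,H} → run H
t=9: ready={B,C,D,E,F,G,H} → run H
t=10: ready={B,C,D,E,F,G,H} → run H
t=11: ready={B,C,D,E,F,G} → run D
t=12: ready={B,C,D,E,F,G} → run D
t=13: ready={B,C,D,E,F,G} → run D
t=14: ready={B,C,D,E,F,G} → run D
t=15: ready={B,C,D,E,F,G} → run D
t=16: ready={B,C,D,E,F,G} → run D
t=17: ready={B,C,E,F,G} → run F
t=18: ready={B,C,E,F,G} → run F
t=19: ready={B,C,E,F,G} → run F
t=20: ready={B,C,E,F,G} → run F
t=21: ready={B,C,E,F,G} → run F
t=22: ready={B,C,E,F,G} → run F
t=23: ready={B,C,E,F,G} → run F
t=24: ready={B,C,E,G} → run E
t=25: ready={B,C,E,G} → run E
t=26: ready={B,C,E,G} → run E
t=27: ready={B,C,E,G} → run E
t=28: ready={B,C,E,G} → run E
t=29: ready={B,C,E,G} → run E
t=30: ready={B,C,G} → run C
t=31: ready={B,C,G} → run C
t=32: ready={B,C,G} → run C
t=33: ready={B,C,G} → run C
t=34: ready={B,C,G} → run C
t=35: ready={B,C,G} → run C
t=36: ready={B,C,G} → run C
t=37: ready={B,G} → run B
t=38: ready={B,G} → run B
t=39: ready={B,G} → run B
t=40: ready={G} → run G
t=41: ready={G} → run G
t=42: ready={G} → run G
t=43: (idle)
t=44: (idle)
t=45: (idle)
t=46: (idle)
t=47: (idle)
t=48: (idle)
t=49: (idle)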